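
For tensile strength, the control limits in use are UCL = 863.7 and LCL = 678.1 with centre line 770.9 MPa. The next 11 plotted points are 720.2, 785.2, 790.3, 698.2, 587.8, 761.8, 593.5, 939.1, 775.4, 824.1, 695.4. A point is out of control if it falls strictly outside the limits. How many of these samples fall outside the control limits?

Compare each point to [678.1, 863.7]: sample 5 = 587.8 < LCL; sample 7 = 593.5 < LCL; sample 8 = 939.1 > UCL.

3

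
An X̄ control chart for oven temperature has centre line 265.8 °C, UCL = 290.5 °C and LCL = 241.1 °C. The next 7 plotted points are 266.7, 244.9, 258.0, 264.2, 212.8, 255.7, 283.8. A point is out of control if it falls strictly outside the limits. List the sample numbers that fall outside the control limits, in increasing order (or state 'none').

5

Compare each point to [241.1, 290.5]: sample 5 = 212.8 < LCL.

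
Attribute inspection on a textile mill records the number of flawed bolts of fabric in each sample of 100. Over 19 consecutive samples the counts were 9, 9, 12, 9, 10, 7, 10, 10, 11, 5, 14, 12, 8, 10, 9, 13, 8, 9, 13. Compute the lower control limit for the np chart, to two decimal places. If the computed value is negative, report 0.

p̄ = Σdᵢ / (k·n) = 188 / (19 × 100) = 0.09895
LCL = np̄ − 3·√(np̄(1−p̄)) = 9.8947 − 3 × 2.9859 = 0.9370

0.94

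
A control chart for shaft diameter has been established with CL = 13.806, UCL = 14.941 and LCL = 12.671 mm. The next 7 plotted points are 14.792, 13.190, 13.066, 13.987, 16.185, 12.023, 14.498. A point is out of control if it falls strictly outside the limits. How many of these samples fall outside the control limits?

Compare each point to [12.671, 14.941]: sample 5 = 16.185 > UCL; sample 6 = 12.023 < LCL.

2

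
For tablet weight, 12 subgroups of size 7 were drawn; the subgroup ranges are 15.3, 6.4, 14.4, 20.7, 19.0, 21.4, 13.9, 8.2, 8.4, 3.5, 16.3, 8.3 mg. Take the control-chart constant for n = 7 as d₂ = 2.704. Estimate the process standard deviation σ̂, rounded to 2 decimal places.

4.80

R̄ = (15.3 + 6.4 + 14.4 + 20.7 + 19.0 + 21.4 + 13.9 + 8.2 + 8.4 + 3.5 + 16.3 + 8.3) / 12 = 12.9833
σ̂ = R̄ / d₂ = 12.9833 / 2.704 = 4.8015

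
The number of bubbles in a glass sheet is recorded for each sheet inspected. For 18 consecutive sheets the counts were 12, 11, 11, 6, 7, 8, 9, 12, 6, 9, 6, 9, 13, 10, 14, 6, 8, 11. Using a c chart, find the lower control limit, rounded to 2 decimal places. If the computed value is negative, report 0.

0.17

c̄ = (12 + 11 + 11 + 6 + 7 + 8 + 9 + 12 + 6 + 9 + 6 + 9 + 13 + 10 + 14 + 6 + 8 + 11) / 18 = 168 / 18 = 9.3333
LCL = c̄ − 3√c̄ = 9.3333 − 3 × 3.0551 = 0.1682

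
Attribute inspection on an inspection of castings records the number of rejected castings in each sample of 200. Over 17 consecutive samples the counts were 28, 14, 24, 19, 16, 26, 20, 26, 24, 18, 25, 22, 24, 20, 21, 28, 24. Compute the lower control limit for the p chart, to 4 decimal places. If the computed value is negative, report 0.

p̄ = Σdᵢ / (k·n) = 379 / (17 × 200) = 0.11147
LCL = p̄ − 3·√(p̄(1−p̄)/n) = 0.11147 − 3 × 0.02225 = 0.04471

0.0447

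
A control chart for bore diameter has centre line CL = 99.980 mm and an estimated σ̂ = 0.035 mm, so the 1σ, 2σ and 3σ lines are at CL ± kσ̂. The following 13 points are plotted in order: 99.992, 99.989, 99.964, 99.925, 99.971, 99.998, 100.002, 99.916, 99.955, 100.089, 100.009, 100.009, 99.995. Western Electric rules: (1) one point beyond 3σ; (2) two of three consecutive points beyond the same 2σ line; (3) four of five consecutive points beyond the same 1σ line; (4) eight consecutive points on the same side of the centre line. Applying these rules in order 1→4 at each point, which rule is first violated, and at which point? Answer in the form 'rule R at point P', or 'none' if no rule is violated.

rule 1 at point 10

Zone of each point (C = within 1σ̂, B = 1σ̂–2σ̂, A = 2σ̂–3σ̂, * = beyond 3σ̂; sign = side of CL): 1:+C, 2:+C, 3:-C, 4:-B, 5:-C, 6:+C, 7:+C, 8:-B, 9:-C, 10:+*, 11:+C, 12:+C, 13:+C
Rule 1 (one point beyond the 3σ limits) is satisfied at point 10.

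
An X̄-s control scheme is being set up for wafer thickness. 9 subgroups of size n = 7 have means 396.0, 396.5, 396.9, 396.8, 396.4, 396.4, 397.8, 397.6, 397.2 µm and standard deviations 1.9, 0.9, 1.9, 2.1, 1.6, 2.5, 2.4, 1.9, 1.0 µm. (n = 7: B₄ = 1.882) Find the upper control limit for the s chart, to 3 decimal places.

3.388

s̄ = (1.9 + 0.9 + 1.9 + 2.1 + 1.6 + 2.5 + 2.4 + 1.9 + 1.0) / 9 = 1.8000
UCL_s = B₄·s̄ = 1.882 × 1.8000 = 3.3876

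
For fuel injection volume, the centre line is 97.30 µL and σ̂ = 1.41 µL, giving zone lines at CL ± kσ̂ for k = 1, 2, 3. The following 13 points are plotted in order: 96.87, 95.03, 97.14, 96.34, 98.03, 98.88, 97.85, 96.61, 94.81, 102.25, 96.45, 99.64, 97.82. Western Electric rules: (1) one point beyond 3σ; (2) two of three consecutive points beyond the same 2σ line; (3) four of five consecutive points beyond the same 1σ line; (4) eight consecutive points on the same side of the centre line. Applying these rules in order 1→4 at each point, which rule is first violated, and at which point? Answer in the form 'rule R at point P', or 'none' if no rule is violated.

Zone of each point (C = within 1σ̂, B = 1σ̂–2σ̂, A = 2σ̂–3σ̂, * = beyond 3σ̂; sign = side of CL): 1:-C, 2:-B, 3:-C, 4:-C, 5:+C, 6:+B, 7:+C, 8:-C, 9:-B, 10:+*, 11:-C, 12:+B, 13:+C
Rule 1 (one point beyond the 3σ limits) is satisfied at point 10.

rule 1 at point 10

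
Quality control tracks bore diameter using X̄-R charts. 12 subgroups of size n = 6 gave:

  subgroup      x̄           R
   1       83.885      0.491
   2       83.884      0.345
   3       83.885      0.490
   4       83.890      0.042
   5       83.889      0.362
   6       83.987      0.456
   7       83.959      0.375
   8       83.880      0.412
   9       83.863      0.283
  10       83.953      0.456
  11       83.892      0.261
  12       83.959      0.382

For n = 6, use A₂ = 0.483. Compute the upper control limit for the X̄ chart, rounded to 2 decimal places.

84.09

X̄̄ = (83.885 + 83.884 + 83.885 + 83.890 + 83.889 + 83.987 + 83.959 + 83.880 + 83.863 + 83.953 + 83.892 + 83.959) / 12 = 1006.9260 / 12 = 83.9105
R̄ = (0.491 + 0.345 + 0.490 + 0.042 + 0.362 + 0.456 + 0.375 + 0.412 + 0.283 + 0.456 + 0.261 + 0.382) / 12 = 4.3550 / 12 = 0.3629
UCL = X̄̄ + A₂·R̄ = 83.9105 + 0.483 × 0.3629 = 84.0858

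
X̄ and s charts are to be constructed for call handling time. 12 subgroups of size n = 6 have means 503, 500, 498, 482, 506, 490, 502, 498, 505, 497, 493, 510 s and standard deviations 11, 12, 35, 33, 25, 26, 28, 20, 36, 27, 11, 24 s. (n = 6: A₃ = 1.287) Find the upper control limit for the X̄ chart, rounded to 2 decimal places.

X̄̄ = (503 + 500 + 498 + 482 + 506 + 490 + 502 + 498 + 505 + 497 + 493 + 510) / 12 = 498.6667
s̄ = (11 + 12 + 35 + 33 + 25 + 26 + 28 + 20 + 36 + 27 + 11 + 24) / 12 = 24.0000
UCL = X̄̄ + A₃·s̄ = 498.6667 + 1.287 × 24.0000 = 529.5547

529.55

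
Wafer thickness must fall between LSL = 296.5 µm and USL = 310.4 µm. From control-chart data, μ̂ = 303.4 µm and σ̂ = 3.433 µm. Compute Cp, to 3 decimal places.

0.675

Cp = (USL − LSL) / (6σ̂) = (310.4 − 296.5) / (6 × 3.433) = 13.9000 / 20.5980 = 0.6748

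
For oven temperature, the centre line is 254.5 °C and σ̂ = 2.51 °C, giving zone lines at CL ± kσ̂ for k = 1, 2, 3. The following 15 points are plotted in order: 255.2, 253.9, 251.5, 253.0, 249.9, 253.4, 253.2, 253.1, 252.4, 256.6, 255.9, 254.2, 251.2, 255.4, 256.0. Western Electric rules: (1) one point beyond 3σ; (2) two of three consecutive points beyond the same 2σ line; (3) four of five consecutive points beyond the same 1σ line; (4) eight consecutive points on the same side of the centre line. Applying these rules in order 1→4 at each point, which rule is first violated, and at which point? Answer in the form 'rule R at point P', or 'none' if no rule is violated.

rule 4 at point 9

Zone of each point (C = within 1σ̂, B = 1σ̂–2σ̂, A = 2σ̂–3σ̂, * = beyond 3σ̂; sign = side of CL): 1:+C, 2:-C, 3:-B, 4:-C, 5:-B, 6:-C, 7:-C, 8:-C, 9:-C, 10:+C, 11:+C, 12:-C, 13:-B, 14:+C, 15:+C
Rule 4 (eight consecutive points on the same side of the centre line) is satisfied at point 9.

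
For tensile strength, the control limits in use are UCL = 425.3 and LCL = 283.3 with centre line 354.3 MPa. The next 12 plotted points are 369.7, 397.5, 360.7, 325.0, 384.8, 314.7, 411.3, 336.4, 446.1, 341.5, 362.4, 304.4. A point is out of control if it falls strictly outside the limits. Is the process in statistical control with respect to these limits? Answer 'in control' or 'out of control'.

Compare each point to [283.3, 425.3]: sample 9 = 446.1 > UCL.

out of control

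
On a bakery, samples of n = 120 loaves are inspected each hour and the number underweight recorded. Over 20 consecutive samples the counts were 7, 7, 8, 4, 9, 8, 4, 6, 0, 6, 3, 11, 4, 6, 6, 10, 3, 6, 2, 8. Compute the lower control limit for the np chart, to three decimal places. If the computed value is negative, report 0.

0.000

p̄ = Σdᵢ / (k·n) = 118 / (20 × 120) = 0.04917
LCL = np̄ − 3·√(np̄(1−p̄)) = 5.9000 − 3 × 2.3685 = -1.2056 → 0 (negative, so LCL = 0)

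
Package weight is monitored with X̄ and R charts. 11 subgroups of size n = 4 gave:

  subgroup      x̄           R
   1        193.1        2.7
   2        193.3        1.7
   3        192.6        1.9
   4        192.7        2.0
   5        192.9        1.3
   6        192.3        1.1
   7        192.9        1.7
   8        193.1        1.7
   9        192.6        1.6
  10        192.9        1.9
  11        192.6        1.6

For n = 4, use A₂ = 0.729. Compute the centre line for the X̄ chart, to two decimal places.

X̄̄ = (193.1 + 193.3 + 192.6 + 192.7 + 192.9 + 192.3 + 192.9 + 193.1 + 192.6 + 192.9 + 192.6) / 11 = 2121.0000 / 11 = 192.8182
CL = X̄̄ = 192.8182

192.82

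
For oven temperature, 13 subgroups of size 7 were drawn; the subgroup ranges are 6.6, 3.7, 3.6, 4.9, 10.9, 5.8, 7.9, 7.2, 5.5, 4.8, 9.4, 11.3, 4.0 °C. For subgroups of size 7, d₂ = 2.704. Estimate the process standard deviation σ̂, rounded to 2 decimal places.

2.44

R̄ = (6.6 + 3.7 + 3.6 + 4.9 + 10.9 + 5.8 + 7.9 + 7.2 + 5.5 + 4.8 + 9.4 + 11.3 + 4.0) / 13 = 6.5846
σ̂ = R̄ / d₂ = 6.5846 / 2.704 = 2.4351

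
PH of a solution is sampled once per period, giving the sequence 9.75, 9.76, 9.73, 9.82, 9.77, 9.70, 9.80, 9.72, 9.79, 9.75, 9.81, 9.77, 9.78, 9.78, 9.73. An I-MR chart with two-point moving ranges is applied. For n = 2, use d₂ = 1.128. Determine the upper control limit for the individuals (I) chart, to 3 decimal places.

9.897

X̄ = (9.75 + 9.76 + 9.73 + 9.82 + 9.77 + 9.70 + 9.80 + 9.72 + 9.79 + 9.75 + 9.81 + 9.77 + 9.78 + 9.78 + 9.73) / 15 = 9.7640
Moving ranges: 0.01, 0.03, 0.09, 0.05, 0.07, 0.10, 0.08, 0.07, 0.04, 0.06, 0.04, 0.01, 0.00, 0.05; M̄R̄ = 0.7000 / 14 = 0.0500
UCL = X̄ + 3·M̄R̄/d₂ = 9.7640 + 3 × 0.0500 / 1.128 = 9.8970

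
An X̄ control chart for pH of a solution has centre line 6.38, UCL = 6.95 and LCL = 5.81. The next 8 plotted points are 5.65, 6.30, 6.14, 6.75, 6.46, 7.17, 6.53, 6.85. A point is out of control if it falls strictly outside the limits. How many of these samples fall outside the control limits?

Compare each point to [5.81, 6.95]: sample 1 = 5.65 < LCL; sample 6 = 7.17 > UCL.

2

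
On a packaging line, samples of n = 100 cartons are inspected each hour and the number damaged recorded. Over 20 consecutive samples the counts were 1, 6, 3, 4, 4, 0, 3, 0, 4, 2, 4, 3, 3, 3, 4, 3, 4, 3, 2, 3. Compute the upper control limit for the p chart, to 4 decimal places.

p̄ = Σdᵢ / (k·n) = 59 / (20 × 100) = 0.02950
UCL = p̄ + 3·√(p̄(1−p̄)/n) = 0.02950 + 3 × √(0.02950×0.97050/100) = 0.02950 + 3 × 0.01692 = 0.08026

0.0803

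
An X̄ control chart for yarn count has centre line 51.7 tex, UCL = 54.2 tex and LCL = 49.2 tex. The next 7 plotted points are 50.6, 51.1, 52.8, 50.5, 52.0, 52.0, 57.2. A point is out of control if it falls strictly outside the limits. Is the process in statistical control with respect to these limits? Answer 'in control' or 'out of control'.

Compare each point to [49.2, 54.2]: sample 7 = 57.2 > UCL.

out of control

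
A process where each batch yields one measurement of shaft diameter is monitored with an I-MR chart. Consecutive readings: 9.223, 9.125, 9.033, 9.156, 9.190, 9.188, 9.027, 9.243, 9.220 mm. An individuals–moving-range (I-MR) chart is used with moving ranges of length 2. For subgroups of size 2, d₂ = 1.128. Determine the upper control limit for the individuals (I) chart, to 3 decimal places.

9.405

X̄ = (9.223 + 9.125 + 9.033 + 9.156 + 9.190 + 9.188 + 9.027 + 9.243 + 9.220) / 9 = 9.1561
Moving ranges: 0.098, 0.092, 0.123, 0.034, 0.002, 0.161, 0.216, 0.023; M̄R̄ = 0.7490 / 8 = 0.0936
UCL = X̄ + 3·M̄R̄/d₂ = 9.1561 + 3 × 0.0936 / 1.128 = 9.4051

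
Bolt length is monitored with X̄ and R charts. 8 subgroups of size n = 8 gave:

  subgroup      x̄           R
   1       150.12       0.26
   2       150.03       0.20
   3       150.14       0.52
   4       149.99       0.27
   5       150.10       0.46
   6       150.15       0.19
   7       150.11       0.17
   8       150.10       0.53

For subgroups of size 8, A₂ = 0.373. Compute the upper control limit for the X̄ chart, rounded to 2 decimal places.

150.21

X̄̄ = (150.12 + 150.03 + 150.14 + 149.99 + 150.10 + 150.15 + 150.11 + 150.10) / 8 = 1200.7400 / 8 = 150.0925
R̄ = (0.26 + 0.20 + 0.52 + 0.27 + 0.46 + 0.19 + 0.17 + 0.53) / 8 = 2.6000 / 8 = 0.3250
UCL = X̄̄ + A₂·R̄ = 150.0925 + 0.373 × 0.3250 = 150.2137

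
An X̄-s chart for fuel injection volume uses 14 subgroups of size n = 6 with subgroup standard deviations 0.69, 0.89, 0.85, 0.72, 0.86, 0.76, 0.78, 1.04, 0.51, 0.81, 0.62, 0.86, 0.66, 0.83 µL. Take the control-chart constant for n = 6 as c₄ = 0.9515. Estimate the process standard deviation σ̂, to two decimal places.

0.82

s̄ = (0.69 + 0.89 + 0.85 + 0.72 + 0.86 + 0.76 + 0.78 + 1.04 + 0.51 + 0.81 + 0.62 + 0.86 + 0.66 + 0.83) / 14 = 0.7771
σ̂ = s̄ / c₄ = 0.7771 / 0.9515 = 0.8168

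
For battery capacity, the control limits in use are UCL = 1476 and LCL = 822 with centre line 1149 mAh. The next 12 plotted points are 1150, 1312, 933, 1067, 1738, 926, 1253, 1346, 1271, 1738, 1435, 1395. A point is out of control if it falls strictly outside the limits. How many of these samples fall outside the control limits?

2

Compare each point to [822, 1476]: sample 5 = 1738 > UCL; sample 10 = 1738 > UCL.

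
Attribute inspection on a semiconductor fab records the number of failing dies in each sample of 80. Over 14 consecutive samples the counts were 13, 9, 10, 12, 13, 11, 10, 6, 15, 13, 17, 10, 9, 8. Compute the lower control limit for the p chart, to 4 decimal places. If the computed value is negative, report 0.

p̄ = Σdᵢ / (k·n) = 156 / (14 × 80) = 0.13929
LCL = p̄ − 3·√(p̄(1−p̄)/n) = 0.13929 − 3 × 0.03871 = 0.02315

0.0232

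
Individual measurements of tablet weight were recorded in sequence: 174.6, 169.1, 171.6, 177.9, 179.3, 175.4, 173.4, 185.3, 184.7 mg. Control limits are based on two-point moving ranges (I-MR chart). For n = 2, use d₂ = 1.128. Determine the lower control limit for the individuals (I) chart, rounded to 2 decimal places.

165.47

X̄ = (174.6 + 169.1 + 171.6 + 177.9 + 179.3 + 175.4 + 173.4 + 185.3 + 184.7) / 9 = 176.8111
Moving ranges: 5.5, 2.5, 6.3, 1.4, 3.9, 2.0, 11.9, 0.6; M̄R̄ = 34.1000 / 8 = 4.2625
LCL = X̄ − 3·M̄R̄/d₂ = 176.8111 − 3 × 4.2625 / 1.128 = 165.4747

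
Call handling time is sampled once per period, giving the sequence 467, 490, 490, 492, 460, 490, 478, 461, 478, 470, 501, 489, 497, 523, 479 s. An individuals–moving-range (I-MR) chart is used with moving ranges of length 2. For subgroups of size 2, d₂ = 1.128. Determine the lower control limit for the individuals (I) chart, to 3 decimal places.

434.561

X̄ = (467 + 490 + 490 + 492 + 460 + 490 + 478 + 461 + 478 + 470 + 501 + 489 + 497 + 523 + 479) / 15 = 484.3333
Moving ranges: 23, 0, 2, 32, 30, 12, 17, 17, 8, 31, 12, 8, 26, 44; M̄R̄ = 262.0000 / 14 = 18.7143
LCL = X̄ − 3·M̄R̄/d₂ = 484.3333 − 3 × 18.7143 / 1.128 = 434.5613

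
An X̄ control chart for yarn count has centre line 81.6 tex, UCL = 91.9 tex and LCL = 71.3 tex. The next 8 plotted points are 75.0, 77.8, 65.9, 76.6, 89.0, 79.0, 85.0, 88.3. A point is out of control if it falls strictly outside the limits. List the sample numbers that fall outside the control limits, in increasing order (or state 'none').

Compare each point to [71.3, 91.9]: sample 3 = 65.9 < LCL.

3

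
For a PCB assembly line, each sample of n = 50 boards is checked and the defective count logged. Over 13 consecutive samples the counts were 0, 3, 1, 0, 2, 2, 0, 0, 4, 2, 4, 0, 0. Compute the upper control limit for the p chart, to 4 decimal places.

p̄ = Σdᵢ / (k·n) = 18 / (13 × 50) = 0.02769
UCL = p̄ + 3·√(p̄(1−p̄)/n) = 0.02769 + 3 × √(0.02769×0.97231/50) = 0.02769 + 3 × 0.02321 = 0.09731

0.0973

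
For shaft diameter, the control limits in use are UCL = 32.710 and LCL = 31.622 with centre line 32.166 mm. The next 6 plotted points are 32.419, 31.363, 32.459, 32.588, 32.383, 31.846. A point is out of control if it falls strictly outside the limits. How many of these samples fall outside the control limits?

Compare each point to [31.622, 32.710]: sample 2 = 31.363 < LCL.

1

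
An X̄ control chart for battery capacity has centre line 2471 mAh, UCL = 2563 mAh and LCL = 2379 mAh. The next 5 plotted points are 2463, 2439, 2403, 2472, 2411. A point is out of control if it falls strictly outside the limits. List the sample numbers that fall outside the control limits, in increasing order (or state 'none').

none

All 5 points lie within [2379, 2563].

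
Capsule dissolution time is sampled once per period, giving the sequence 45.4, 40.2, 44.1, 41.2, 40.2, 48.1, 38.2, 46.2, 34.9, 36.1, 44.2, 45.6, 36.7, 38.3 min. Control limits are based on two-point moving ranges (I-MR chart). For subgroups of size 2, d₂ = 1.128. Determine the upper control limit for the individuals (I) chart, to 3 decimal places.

55.972

X̄ = (45.4 + 40.2 + 44.1 + 41.2 + 40.2 + 48.1 + 38.2 + 46.2 + 34.9 + 36.1 + 44.2 + 45.6 + 36.7 + 38.3) / 14 = 41.3857
Moving ranges: 5.2, 3.9, 2.9, 1.0, 7.9, 9.9, 8.0, 11.3, 1.2, 8.1, 1.4, 8.9, 1.6; M̄R̄ = 71.3000 / 13 = 5.4846
UCL = X̄ + 3·M̄R̄/d₂ = 41.3857 + 3 × 5.4846 / 1.128 = 55.9725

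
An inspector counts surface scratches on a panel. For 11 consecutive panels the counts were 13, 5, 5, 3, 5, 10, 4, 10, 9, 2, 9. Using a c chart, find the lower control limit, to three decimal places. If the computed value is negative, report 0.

c̄ = (13 + 5 + 5 + 3 + 5 + 10 + 4 + 10 + 9 + 2 + 9) / 11 = 75 / 11 = 6.8182
LCL = c̄ − 3√c̄ = 6.8182 − 3 × 2.6112 = -1.0153 → 0 (cannot be negative)

0.000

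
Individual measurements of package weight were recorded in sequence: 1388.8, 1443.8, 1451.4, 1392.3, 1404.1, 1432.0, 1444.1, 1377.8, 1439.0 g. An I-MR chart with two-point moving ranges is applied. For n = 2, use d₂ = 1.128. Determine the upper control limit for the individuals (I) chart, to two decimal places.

X̄ = (1388.8 + 1443.8 + 1451.4 + 1392.3 + 1404.1 + 1432.0 + 1444.1 + 1377.8 + 1439.0) / 9 = 1419.2556
Moving ranges: 55.0, 7.6, 59.1, 11.8, 27.9, 12.1, 66.3, 61.2; M̄R̄ = 301.0000 / 8 = 37.6250
UCL = X̄ + 3·M̄R̄/d₂ = 1419.2556 + 3 × 37.6250 / 1.128 = 1519.3220

1519.32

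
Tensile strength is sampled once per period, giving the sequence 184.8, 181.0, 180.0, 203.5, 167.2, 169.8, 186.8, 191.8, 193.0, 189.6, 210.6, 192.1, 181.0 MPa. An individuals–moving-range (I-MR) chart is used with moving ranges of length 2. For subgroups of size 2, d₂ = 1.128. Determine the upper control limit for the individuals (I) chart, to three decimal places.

219.019

X̄ = (184.8 + 181.0 + 180.0 + 203.5 + 167.2 + 169.8 + 186.8 + 191.8 + 193.0 + 189.6 + 210.6 + 192.1 + 181.0) / 13 = 187.0154
Moving ranges: 3.8, 1.0, 23.5, 36.3, 2.6, 17.0, 5.0, 1.2, 3.4, 21.0, 18.5, 11.1; M̄R̄ = 144.4000 / 12 = 12.0333
UCL = X̄ + 3·M̄R̄/d₂ = 187.0154 + 3 × 12.0333 / 1.128 = 219.0189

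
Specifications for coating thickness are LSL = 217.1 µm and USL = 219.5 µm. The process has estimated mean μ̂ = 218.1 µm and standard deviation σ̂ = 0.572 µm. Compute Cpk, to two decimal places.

0.58

Cpu = (USL − μ̂) / (3σ̂) = (219.5 − 218.1) / (3 × 0.572) = 0.8159; Cpl = (μ̂ − LSL) / (3σ̂) = (218.1 − 217.1) / (3 × 0.572) = 0.5828; Cpk = min(Cpu, Cpl) = 0.5828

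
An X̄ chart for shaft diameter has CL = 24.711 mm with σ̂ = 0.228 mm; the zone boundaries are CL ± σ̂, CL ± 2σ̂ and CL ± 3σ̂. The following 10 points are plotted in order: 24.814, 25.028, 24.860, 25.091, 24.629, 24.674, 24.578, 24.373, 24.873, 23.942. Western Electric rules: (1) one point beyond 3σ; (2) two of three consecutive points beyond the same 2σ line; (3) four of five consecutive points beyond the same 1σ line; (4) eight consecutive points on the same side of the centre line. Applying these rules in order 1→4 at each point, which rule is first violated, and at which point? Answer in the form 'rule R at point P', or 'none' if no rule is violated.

rule 1 at point 10

Zone of each point (C = within 1σ̂, B = 1σ̂–2σ̂, A = 2σ̂–3σ̂, * = beyond 3σ̂; sign = side of CL): 1:+C, 2:+B, 3:+C, 4:+B, 5:-C, 6:-C, 7:-C, 8:-B, 9:+C, 10:-*
Rule 1 (one point beyond the 3σ limits) is satisfied at point 10.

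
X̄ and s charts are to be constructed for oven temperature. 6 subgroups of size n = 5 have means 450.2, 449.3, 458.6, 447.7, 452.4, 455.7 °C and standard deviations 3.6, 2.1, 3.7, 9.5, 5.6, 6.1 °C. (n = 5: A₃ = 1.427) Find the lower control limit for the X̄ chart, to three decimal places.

445.039

X̄̄ = (450.2 + 449.3 + 458.6 + 447.7 + 452.4 + 455.7) / 6 = 452.3167
s̄ = (3.6 + 2.1 + 3.7 + 9.5 + 5.6 + 6.1) / 6 = 5.1000
LCL = X̄̄ − A₃·s̄ = 452.3167 − 1.427 × 5.1000 = 445.0390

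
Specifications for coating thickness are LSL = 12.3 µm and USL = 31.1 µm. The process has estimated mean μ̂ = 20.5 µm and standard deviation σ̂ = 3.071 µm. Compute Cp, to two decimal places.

Cp = (USL − LSL) / (6σ̂) = (31.1 − 12.3) / (6 × 3.071) = 18.8000 / 18.4260 = 1.0203

1.02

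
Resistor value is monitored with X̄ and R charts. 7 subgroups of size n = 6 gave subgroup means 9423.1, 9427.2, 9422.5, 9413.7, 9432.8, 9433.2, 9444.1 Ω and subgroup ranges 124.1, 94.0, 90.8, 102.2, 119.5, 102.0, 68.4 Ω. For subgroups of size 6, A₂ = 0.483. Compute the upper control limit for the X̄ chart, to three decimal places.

9476.455

X̄̄ = (9423.1 + 9427.2 + 9422.5 + 9413.7 + 9432.8 + 9433.2 + 9444.1) / 7 = 65996.6000 / 7 = 9428.0857
R̄ = (124.1 + 94.0 + 90.8 + 102.2 + 119.5 + 102.0 + 68.4) / 7 = 701.0000 / 7 = 100.1429
UCL = X̄̄ + A₂·R̄ = 9428.0857 + 0.483 × 100.1429 = 9476.4547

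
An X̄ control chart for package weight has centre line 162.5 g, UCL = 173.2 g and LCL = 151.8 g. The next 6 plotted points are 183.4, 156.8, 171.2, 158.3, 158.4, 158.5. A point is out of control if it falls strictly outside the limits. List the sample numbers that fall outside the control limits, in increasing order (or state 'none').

1

Compare each point to [151.8, 173.2]: sample 1 = 183.4 > UCL.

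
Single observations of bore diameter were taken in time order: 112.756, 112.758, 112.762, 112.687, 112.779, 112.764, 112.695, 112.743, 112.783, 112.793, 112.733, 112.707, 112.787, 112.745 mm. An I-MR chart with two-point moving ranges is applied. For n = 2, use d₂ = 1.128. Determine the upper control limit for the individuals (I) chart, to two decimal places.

112.86

X̄ = (112.756 + 112.758 + 112.762 + 112.687 + 112.779 + 112.764 + 112.695 + 112.743 + 112.783 + 112.793 + 112.733 + 112.707 + 112.787 + 112.745) / 14 = 112.7494
Moving ranges: 0.002, 0.004, 0.075, 0.092, 0.015, 0.069, 0.048, 0.040, 0.010, 0.060, 0.026, 0.080, 0.042; M̄R̄ = 0.5630 / 13 = 0.0433
UCL = X̄ + 3·M̄R̄/d₂ = 112.7494 + 3 × 0.0433 / 1.128 = 112.8646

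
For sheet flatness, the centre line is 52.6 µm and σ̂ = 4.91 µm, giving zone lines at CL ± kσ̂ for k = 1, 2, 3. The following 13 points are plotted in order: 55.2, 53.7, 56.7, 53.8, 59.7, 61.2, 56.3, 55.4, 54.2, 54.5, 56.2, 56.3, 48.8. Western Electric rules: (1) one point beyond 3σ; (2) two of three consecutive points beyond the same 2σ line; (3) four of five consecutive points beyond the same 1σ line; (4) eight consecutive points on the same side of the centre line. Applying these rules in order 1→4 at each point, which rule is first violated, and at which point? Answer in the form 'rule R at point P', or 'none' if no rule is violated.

rule 4 at point 8

Zone of each point (C = within 1σ̂, B = 1σ̂–2σ̂, A = 2σ̂–3σ̂, * = beyond 3σ̂; sign = side of CL): 1:+C, 2:+C, 3:+C, 4:+C, 5:+B, 6:+B, 7:+C, 8:+C, 9:+C, 10:+C, 11:+C, 12:+C, 13:-C
Rule 4 (eight consecutive points on the same side of the centre line) is satisfied at point 8.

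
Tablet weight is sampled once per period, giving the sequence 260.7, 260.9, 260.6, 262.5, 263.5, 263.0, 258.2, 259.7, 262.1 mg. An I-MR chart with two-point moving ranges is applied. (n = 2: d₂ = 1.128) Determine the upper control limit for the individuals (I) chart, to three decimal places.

X̄ = (260.7 + 260.9 + 260.6 + 262.5 + 263.5 + 263.0 + 258.2 + 259.7 + 262.1) / 9 = 261.2444
Moving ranges: 0.2, 0.3, 1.9, 1.0, 0.5, 4.8, 1.5, 2.4; M̄R̄ = 12.6000 / 8 = 1.5750
UCL = X̄ + 3·M̄R̄/d₂ = 261.2444 + 3 × 1.5750 / 1.128 = 265.4333

265.433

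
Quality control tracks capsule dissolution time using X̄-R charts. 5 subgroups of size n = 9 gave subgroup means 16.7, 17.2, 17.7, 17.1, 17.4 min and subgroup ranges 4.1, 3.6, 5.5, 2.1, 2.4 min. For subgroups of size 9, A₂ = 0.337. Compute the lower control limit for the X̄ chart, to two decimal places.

16.03

X̄̄ = (16.7 + 17.2 + 17.7 + 17.1 + 17.4) / 5 = 86.1000 / 5 = 17.2200
R̄ = (4.1 + 3.6 + 5.5 + 2.1 + 2.4) / 5 = 17.7000 / 5 = 3.5400
LCL = X̄̄ − A₂·R̄ = 17.2200 − 0.337 × 3.5400 = 16.0270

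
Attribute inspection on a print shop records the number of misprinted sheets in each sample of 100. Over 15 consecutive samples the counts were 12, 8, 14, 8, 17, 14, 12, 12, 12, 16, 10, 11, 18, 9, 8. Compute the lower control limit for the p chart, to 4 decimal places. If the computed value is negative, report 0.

p̄ = Σdᵢ / (k·n) = 181 / (15 × 100) = 0.12067
LCL = p̄ − 3·√(p̄(1−p̄)/n) = 0.12067 − 3 × 0.03257 = 0.02294

0.0229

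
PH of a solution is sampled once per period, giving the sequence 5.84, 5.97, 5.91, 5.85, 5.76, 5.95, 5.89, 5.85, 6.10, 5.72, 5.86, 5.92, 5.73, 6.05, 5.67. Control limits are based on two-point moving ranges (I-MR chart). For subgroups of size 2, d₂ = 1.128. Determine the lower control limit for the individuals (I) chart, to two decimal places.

5.42

X̄ = (5.84 + 5.97 + 5.91 + 5.85 + 5.76 + 5.95 + 5.89 + 5.85 + 6.10 + 5.72 + 5.86 + 5.92 + 5.73 + 6.05 + 5.67) / 15 = 5.8713
Moving ranges: 0.13, 0.06, 0.06, 0.09, 0.19, 0.06, 0.04, 0.25, 0.38, 0.14, 0.06, 0.19, 0.32, 0.38; M̄R̄ = 2.3500 / 14 = 0.1679
LCL = X̄ − 3·M̄R̄/d₂ = 5.8713 − 3 × 0.1679 / 1.128 = 5.4249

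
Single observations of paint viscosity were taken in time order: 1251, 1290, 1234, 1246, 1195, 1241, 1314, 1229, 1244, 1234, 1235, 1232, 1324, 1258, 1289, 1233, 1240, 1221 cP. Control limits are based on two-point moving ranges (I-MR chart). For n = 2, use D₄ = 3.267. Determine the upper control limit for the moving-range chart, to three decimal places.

127.221

Moving ranges: 39, 56, 12, 51, 46, 73, 85, 15, 10, 1, 3, 92, 66, 31, 56, 7, 19; M̄R̄ = 662.0000 / 17 = 38.9412
UCL_MR = D₄·M̄R̄ = 3.267 × 38.9412 = 127.2208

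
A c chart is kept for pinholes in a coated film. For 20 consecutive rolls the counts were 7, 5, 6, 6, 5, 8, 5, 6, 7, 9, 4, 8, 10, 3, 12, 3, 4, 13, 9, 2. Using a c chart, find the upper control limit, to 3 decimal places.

c̄ = (7 + 5 + 6 + 6 + 5 + 8 + 5 + 6 + 7 + 9 + 4 + 8 + 10 + 3 + 12 + 3 + 4 + 13 + 9 + 2) / 20 = 132 / 20 = 6.6000
UCL = c̄ + 3√c̄ = 6.6000 + 3 × √6.6000 = 6.6000 + 3 × 2.5690 = 14.3071

14.307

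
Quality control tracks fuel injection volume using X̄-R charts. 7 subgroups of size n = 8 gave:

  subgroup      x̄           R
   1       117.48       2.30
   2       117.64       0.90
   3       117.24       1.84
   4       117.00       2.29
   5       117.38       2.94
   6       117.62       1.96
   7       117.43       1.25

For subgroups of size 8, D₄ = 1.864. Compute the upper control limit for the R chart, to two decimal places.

3.59

R̄ = (2.30 + 0.90 + 1.84 + 2.29 + 2.94 + 1.96 + 1.25) / 7 = 13.4800 / 7 = 1.9257
UCL_R = D₄·R̄ = 1.864 × 1.9257 = 3.5895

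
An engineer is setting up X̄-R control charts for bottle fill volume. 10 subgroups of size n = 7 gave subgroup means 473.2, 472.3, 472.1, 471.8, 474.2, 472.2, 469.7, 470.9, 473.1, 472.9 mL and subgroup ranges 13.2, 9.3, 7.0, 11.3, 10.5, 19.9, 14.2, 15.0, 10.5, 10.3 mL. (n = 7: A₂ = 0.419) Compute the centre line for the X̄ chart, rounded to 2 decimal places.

472.24

X̄̄ = (473.2 + 472.3 + 472.1 + 471.8 + 474.2 + 472.2 + 469.7 + 470.9 + 473.1 + 472.9) / 10 = 4722.4000 / 10 = 472.2400
CL = X̄̄ = 472.2400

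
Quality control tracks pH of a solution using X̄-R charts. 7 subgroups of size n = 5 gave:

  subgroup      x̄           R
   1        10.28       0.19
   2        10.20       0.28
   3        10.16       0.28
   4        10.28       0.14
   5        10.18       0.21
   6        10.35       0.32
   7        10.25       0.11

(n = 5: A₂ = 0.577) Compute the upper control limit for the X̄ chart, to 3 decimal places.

X̄̄ = (10.28 + 10.20 + 10.16 + 10.28 + 10.18 + 10.35 + 10.25) / 7 = 71.7000 / 7 = 10.2429
R̄ = (0.19 + 0.28 + 0.28 + 0.14 + 0.21 + 0.32 + 0.11) / 7 = 1.5300 / 7 = 0.2186
UCL = X̄̄ + A₂·R̄ = 10.2429 + 0.577 × 0.2186 = 10.3690

10.369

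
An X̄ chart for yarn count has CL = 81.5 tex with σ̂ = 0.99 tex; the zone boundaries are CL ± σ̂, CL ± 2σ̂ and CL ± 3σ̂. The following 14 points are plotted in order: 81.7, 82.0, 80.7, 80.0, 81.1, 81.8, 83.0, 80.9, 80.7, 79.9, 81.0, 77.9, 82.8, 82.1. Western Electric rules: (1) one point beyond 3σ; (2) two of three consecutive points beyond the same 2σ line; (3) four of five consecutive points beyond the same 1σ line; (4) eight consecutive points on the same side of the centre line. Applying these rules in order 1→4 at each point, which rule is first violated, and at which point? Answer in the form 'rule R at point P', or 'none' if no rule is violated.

Zone of each point (C = within 1σ̂, B = 1σ̂–2σ̂, A = 2σ̂–3σ̂, * = beyond 3σ̂; sign = side of CL): 1:+C, 2:+C, 3:-C, 4:-B, 5:-C, 6:+C, 7:+B, 8:-C, 9:-C, 10:-B, 11:-C, 12:-*, 13:+B, 14:+C
Rule 1 (one point beyond the 3σ limits) is satisfied at point 12.

rule 1 at point 12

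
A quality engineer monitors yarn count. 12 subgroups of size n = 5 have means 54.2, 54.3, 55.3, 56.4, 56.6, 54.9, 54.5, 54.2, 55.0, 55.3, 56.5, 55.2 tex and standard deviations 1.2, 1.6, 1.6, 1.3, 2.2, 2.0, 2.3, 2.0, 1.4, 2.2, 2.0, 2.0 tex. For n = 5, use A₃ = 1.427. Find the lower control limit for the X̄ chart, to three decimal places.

X̄̄ = (54.2 + 54.3 + 55.3 + 56.4 + 56.6 + 54.9 + 54.5 + 54.2 + 55.0 + 55.3 + 56.5 + 55.2) / 12 = 55.2000
s̄ = (1.2 + 1.6 + 1.6 + 1.3 + 2.2 + 2.0 + 2.3 + 2.0 + 1.4 + 2.2 + 2.0 + 2.0) / 12 = 1.8167
LCL = X̄̄ − A₃·s̄ = 55.2000 − 1.427 × 1.8167 = 52.6076

52.608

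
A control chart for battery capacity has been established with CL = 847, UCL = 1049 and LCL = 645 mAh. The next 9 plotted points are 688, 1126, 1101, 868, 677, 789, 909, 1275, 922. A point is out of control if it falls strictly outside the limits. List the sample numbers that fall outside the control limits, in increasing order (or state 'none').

Compare each point to [645, 1049]: sample 2 = 1126 > UCL; sample 3 = 1101 > UCL; sample 8 = 1275 > UCL.

2, 3, 8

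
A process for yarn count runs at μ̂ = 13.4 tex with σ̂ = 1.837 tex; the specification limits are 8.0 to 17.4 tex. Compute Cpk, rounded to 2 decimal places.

0.73

Cpu = (USL − μ̂) / (3σ̂) = (17.4 − 13.4) / (3 × 1.837) = 0.7258; Cpl = (μ̂ − LSL) / (3σ̂) = (13.4 − 8.0) / (3 × 1.837) = 0.9799; Cpk = min(Cpu, Cpl) = 0.7258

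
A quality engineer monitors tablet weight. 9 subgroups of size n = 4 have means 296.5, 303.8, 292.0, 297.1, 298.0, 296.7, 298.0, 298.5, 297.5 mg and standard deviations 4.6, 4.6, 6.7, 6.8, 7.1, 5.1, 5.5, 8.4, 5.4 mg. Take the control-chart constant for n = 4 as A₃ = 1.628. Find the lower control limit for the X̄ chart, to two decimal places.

287.76

X̄̄ = (296.5 + 303.8 + 292.0 + 297.1 + 298.0 + 296.7 + 298.0 + 298.5 + 297.5) / 9 = 297.5667
s̄ = (4.6 + 4.6 + 6.7 + 6.8 + 7.1 + 5.1 + 5.5 + 8.4 + 5.4) / 9 = 6.0222
LCL = X̄̄ − A₃·s̄ = 297.5667 − 1.628 × 6.0222 = 287.7625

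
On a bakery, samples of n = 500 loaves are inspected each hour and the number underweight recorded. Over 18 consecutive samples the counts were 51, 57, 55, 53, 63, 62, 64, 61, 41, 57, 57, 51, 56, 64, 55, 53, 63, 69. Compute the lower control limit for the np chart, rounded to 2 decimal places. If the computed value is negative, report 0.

35.96

p̄ = Σdᵢ / (k·n) = 1032 / (18 × 500) = 0.11467
LCL = np̄ − 3·√(np̄(1−p̄)) = 57.3333 − 3 × 7.1245 = 35.9597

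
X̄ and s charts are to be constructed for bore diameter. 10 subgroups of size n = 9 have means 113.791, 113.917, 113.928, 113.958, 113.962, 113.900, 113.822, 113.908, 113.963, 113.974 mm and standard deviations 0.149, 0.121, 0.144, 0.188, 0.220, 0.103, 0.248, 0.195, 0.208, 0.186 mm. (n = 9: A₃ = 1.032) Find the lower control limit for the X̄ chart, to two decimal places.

X̄̄ = (113.791 + 113.917 + 113.928 + 113.958 + 113.962 + 113.900 + 113.822 + 113.908 + 113.963 + 113.974) / 10 = 113.9123
s̄ = (0.149 + 0.121 + 0.144 + 0.188 + 0.220 + 0.103 + 0.248 + 0.195 + 0.208 + 0.186) / 10 = 0.1762
LCL = X̄̄ − A₃·s̄ = 113.9123 − 1.032 × 0.1762 = 113.7305

113.73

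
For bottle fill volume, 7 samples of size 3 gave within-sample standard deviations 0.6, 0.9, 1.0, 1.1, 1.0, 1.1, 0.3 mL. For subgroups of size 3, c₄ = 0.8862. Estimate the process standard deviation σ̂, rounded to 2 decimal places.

s̄ = (0.6 + 0.9 + 1.0 + 1.1 + 1.0 + 1.1 + 0.3) / 7 = 0.8571
σ̂ = s̄ / c₄ = 0.8571 / 0.8862 = 0.9672

0.97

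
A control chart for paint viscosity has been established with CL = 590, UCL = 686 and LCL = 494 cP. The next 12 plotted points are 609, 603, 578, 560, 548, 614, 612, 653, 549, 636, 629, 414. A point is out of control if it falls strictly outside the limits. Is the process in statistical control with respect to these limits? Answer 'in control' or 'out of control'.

Compare each point to [494, 686]: sample 12 = 414 < LCL.

out of control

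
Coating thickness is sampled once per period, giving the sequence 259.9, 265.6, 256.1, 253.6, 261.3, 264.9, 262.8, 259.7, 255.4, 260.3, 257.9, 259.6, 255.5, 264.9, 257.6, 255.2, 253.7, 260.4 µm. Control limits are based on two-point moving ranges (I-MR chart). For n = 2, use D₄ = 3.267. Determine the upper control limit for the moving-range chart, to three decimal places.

Moving ranges: 5.7, 9.5, 2.5, 7.7, 3.6, 2.1, 3.1, 4.3, 4.9, 2.4, 1.7, 4.1, 9.4, 7.3, 2.4, 1.5, 6.7; M̄R̄ = 78.9000 / 17 = 4.6412
UCL_MR = D₄·M̄R̄ = 3.267 × 4.6412 = 15.1627

15.163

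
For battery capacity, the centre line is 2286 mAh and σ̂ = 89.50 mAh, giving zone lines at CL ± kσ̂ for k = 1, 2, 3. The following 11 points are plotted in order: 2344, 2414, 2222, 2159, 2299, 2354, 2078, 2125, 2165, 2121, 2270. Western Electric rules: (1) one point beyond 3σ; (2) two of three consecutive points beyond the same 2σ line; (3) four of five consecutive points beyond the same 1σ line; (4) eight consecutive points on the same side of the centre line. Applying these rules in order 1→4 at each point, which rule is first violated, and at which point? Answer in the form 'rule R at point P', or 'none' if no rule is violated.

rule 3 at point 10

Zone of each point (C = within 1σ̂, B = 1σ̂–2σ̂, A = 2σ̂–3σ̂, * = beyond 3σ̂; sign = side of CL): 1:+C, 2:+B, 3:-C, 4:-B, 5:+C, 6:+C, 7:-A, 8:-B, 9:-B, 10:-B, 11:-C
Rule 3 (four of five consecutive points beyond the same 1σ limit) is satisfied at point 10.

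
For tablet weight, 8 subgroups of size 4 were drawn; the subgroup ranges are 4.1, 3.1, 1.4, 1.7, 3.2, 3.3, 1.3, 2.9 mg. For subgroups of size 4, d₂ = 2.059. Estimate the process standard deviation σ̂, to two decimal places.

R̄ = (4.1 + 3.1 + 1.4 + 1.7 + 3.2 + 3.3 + 1.3 + 2.9) / 8 = 2.6250
σ̂ = R̄ / d₂ = 2.6250 / 2.059 = 1.2749

1.27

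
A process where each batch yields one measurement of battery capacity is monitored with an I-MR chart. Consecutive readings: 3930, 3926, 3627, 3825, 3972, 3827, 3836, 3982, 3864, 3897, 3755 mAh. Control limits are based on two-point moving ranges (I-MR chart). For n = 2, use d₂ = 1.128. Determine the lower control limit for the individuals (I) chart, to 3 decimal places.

3528.220

X̄ = (3930 + 3926 + 3627 + 3825 + 3972 + 3827 + 3836 + 3982 + 3864 + 3897 + 3755) / 11 = 3858.2727
Moving ranges: 4, 299, 198, 147, 145, 9, 146, 118, 33, 142; M̄R̄ = 1241.0000 / 10 = 124.1000
LCL = X̄ − 3·M̄R̄/d₂ = 3858.2727 − 3 × 124.1000 / 1.128 = 3528.2195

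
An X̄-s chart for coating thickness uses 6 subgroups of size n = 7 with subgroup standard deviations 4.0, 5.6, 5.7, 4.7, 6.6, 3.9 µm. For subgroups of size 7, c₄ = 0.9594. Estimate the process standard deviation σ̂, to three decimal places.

s̄ = (4.0 + 5.6 + 5.7 + 4.7 + 6.6 + 3.9) / 6 = 5.0833
σ̂ = s̄ / c₄ = 5.0833 / 0.9594 = 5.2985

5.298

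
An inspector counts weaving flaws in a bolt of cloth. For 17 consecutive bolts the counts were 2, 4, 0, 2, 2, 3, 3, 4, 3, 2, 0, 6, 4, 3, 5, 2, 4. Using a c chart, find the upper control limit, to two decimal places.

7.98

c̄ = (2 + 4 + 0 + 2 + 2 + 3 + 3 + 4 + 3 + 2 + 0 + 6 + 4 + 3 + 5 + 2 + 4) / 17 = 49 / 17 = 2.8824
UCL = c̄ + 3√c̄ = 2.8824 + 3 × √2.8824 = 2.8824 + 3 × 1.6977 = 7.9756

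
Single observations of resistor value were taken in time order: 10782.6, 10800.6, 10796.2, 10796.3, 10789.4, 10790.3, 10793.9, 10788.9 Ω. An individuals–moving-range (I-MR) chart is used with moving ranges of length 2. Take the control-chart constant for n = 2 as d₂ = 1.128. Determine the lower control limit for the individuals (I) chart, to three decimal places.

10777.495

X̄ = (10782.6 + 10800.6 + 10796.2 + 10796.3 + 10789.4 + 10790.3 + 10793.9 + 10788.9) / 8 = 10792.2750
Moving ranges: 18.0, 4.4, 0.1, 6.9, 0.9, 3.6, 5.0; M̄R̄ = 38.9000 / 7 = 5.5571
LCL = X̄ − 3·M̄R̄/d₂ = 10792.2750 − 3 × 5.5571 / 1.128 = 10777.4954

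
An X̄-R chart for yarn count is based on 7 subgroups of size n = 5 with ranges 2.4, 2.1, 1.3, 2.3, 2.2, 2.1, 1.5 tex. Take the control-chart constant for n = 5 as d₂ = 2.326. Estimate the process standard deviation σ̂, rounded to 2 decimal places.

0.85

R̄ = (2.4 + 2.1 + 1.3 + 2.3 + 2.2 + 2.1 + 1.5) / 7 = 1.9857
σ̂ = R̄ / d₂ = 1.9857 / 2.326 = 0.8537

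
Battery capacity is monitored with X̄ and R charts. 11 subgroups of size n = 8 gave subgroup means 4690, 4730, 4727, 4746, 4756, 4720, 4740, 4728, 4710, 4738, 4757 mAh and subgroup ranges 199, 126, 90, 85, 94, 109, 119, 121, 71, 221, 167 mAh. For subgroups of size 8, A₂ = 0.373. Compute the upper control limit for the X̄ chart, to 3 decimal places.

X̄̄ = (4690 + 4730 + 4727 + 4746 + 4756 + 4720 + 4740 + 4728 + 4710 + 4738 + 4757) / 11 = 52042.0000 / 11 = 4731.0909
R̄ = (199 + 126 + 90 + 85 + 94 + 109 + 119 + 121 + 71 + 221 + 167) / 11 = 1402.0000 / 11 = 127.4545
UCL = X̄̄ + A₂·R̄ = 4731.0909 + 0.373 × 127.4545 = 4778.6315

4778.631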